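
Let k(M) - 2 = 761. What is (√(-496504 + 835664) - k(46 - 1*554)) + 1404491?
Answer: 1403728 + 2*√84790 ≈ 1.4043e+6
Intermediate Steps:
k(M) = 763 (k(M) = 2 + 761 = 763)
(√(-496504 + 835664) - k(46 - 1*554)) + 1404491 = (√(-496504 + 835664) - 1*763) + 1404491 = (√339160 - 763) + 1404491 = (2*√84790 - 763) + 1404491 = (-763 + 2*√84790) + 1404491 = 1403728 + 2*√84790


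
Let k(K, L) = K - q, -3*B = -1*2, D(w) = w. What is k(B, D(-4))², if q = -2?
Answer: 64/9 ≈ 7.1111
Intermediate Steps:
B = ⅔ (B = -(-1)*2/3 = -⅓*(-2) = ⅔ ≈ 0.66667)
k(K, L) = 2 + K (k(K, L) = K - 1*(-2) = K + 2 = 2 + K)
k(B, D(-4))² = (2 + ⅔)² = (8/3)² = 64/9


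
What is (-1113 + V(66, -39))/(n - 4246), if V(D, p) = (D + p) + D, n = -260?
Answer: 170/751 ≈ 0.22636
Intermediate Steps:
V(D, p) = p + 2*D
(-1113 + V(66, -39))/(n - 4246) = (-1113 + (-39 + 2*66))/(-260 - 4246) = (-1113 + (-39 + 132))/(-4506) = (-1113 + 93)*(-1/4506) = -1020*(-1/4506) = 170/751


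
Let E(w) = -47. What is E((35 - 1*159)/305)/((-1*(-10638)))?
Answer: -47/10638 ≈ -0.0044181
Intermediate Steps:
E((35 - 1*159)/305)/((-1*(-10638))) = -47/((-1*(-10638))) = -47/10638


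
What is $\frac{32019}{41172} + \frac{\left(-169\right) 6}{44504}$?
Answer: $\frac{28817191}{38173306} \approx 0.7549$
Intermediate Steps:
$\frac{32019}{41172} + \frac{\left(-169\right) 6}{44504} = 32019 \cdot \frac{1}{41172} - \frac{507}{22252} = \frac{10673}{13724} - \frac{507}{22252} = \frac{28817191}{38173306}$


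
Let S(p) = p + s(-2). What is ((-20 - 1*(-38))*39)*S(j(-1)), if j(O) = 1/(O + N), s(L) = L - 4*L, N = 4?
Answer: 4446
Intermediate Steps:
s(L) = -3*L
j(O) = 1/(4 + O) (j(O) = 1/(O + 4) = 1/(4 + O))
S(p) = 6 + p (S(p) = p - 3*(-2) = p + 6 = 6 + p)
((-20 - 1*(-38))*39)*S(j(-1)) = ((-20 - 1*(-38))*39)*(6 + 1/(4 - 1)) = ((-20 + 38)*39)*(6 + 1/3) = (18*39)*(6 + 1/3) = 702*(19/3) = 4446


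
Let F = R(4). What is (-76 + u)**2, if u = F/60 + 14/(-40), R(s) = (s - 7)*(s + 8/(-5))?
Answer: 58476609/10000 ≈ 5847.7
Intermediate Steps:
R(s) = (-7 + s)*(-8/5 + s) (R(s) = (-7 + s)*(s + 8*(-1/5)) = (-7 + s)*(s - 8/5) = (-7 + s)*(-8/5 + s))
F = -36/5 (F = 56/5 + 4**2 - 43/5*4 = 56/5 + 16 - 172/5 = -36/5 ≈ -7.2000)
u = -47/100 (u = -36/5/60 + 14/(-40) = -36/5*1/60 + 14*(-1/40) = -3/25 - 7/20 = -47/100 ≈ -0.47000)
(-76 + u)**2 = (-76 - 47/100)**2 = (-7647/100)**2 = 58476609/10000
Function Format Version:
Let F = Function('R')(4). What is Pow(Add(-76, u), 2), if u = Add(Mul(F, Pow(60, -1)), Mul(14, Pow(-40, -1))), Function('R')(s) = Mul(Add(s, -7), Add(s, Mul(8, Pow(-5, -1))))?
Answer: Rational(58476609, 10000) ≈ 5847.7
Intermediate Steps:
Function('R')(s) = Mul(Add(-7, s), Add(Rational(-8, 5), s)) (Function('R')(s) = Mul(Add(-7, s), Add(s, Mul(8, Rational(-1, 5)))) = Mul(Add(-7, s), Add(s, Rational(-8, 5))) = Mul(Add(-7, s), Add(Rational(-8, 5), s)))
F = Rational(-36, 5) (F = Add(Rational(56, 5), Pow(4, 2), Mul(Rational(-43, 5), 4)) = Add(Rational(56, 5), 16, Rational(-172, 5)) = Rational(-36, 5) ≈ -7.2000)
u = Rational(-47, 100) (u = Add(Mul(Rational(-36, 5), Pow(60, -1)), Mul(14, Pow(-40, -1))) = Add(Mul(Rational(-36, 5), Rational(1, 60)), Mul(14, Rational(-1, 40))) = Add(Rational(-3, 25), Rational(-7, 20)) = Rational(-47, 100) ≈ -0.47000)
Pow(Add(-76, u), 2) = Pow(Add(-76, Rational(-47, 100)), 2) = Pow(Rational(-7647, 100), 2) = Rational(58476609, 10000)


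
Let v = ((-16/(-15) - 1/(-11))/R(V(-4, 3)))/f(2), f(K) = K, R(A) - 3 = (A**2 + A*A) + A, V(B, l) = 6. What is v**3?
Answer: 6967871/19098395217000 ≈ 3.6484e-7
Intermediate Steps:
R(A) = 3 + A + 2*A**2 (R(A) = 3 + ((A**2 + A*A) + A) = 3 + ((A**2 + A**2) + A) = 3 + (2*A**2 + A) = 3 + (A + 2*A**2) = 3 + A + 2*A**2)
v = 191/26730 (v = ((-16/(-15) - 1/(-11))/(3 + 6 + 2*6**2))/2 = ((-16*(-1/15) - 1*(-1/11))/(3 + 6 + 2*36))*(1/2) = ((16/15 + 1/11)/(3 + 6 + 72))*(1/2) = ((191/165)/81)*(1/2) = ((191/165)*(1/81))*(1/2) = (191/13365)*(1/2) = 191/26730 ≈ 0.0071455)
v**3 = (191/26730)**3 = 6967871/19098395217000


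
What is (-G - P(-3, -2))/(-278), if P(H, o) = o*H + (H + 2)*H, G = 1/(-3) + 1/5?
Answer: 133/4170 ≈ 0.031895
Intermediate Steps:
G = -2/15 (G = 1*(-⅓) + 1*(⅕) = -⅓ + ⅕ = -2/15 ≈ -0.13333)
P(H, o) = H*o + H*(2 + H) (P(H, o) = H*o + (2 + H)*H = H*o + H*(2 + H))
(-G - P(-3, -2))/(-278) = (-1*(-2/15) - (-3)*(2 - 3 - 2))/(-278) = (2/15 - (-3)*(-3))*(-1/278) = (2/15 - 1*9)*(-1/278) = (2/15 - 9)*(-1/278) = -133/15*(-1/278) = 133/4170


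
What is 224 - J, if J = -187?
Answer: 411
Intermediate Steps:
224 - J = 224 - 1*(-187) = 224 + 187 = 411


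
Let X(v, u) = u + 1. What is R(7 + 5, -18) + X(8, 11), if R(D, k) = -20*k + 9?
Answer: 381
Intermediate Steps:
R(D, k) = 9 - 20*k
X(v, u) = 1 + u
R(7 + 5, -18) + X(8, 11) = (9 - 20*(-18)) + (1 + 11) = (9 + 360) + 12 = 369 + 12 = 381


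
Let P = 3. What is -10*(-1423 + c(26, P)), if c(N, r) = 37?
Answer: 13860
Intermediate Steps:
-10*(-1423 + c(26, P)) = -10*(-1423 + 37) = -10*(-1386) = 13860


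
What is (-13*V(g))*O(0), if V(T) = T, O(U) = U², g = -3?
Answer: 0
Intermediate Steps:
(-13*V(g))*O(0) = -13*(-3)*0² = 39*0 = 0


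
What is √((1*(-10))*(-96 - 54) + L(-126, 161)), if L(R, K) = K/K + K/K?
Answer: √1502 ≈ 38.756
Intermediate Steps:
L(R, K) = 2 (L(R, K) = 1 + 1 = 2)
√((1*(-10))*(-96 - 54) + L(-126, 161)) = √((1*(-10))*(-96 - 54) + 2) = √(-10*(-150) + 2) = √(1500 + 2) = √1502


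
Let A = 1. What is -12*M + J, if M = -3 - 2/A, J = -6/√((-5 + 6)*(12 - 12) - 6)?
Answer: 60 + I*√6 ≈ 60.0 + 2.4495*I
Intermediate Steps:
J = I*√6 (J = -6/√(1*0 - 6) = -6/√(0 - 6) = -6*(-I*√6/6) = -(-1)*I*√6 = I*√6 ≈ 2.4495*I)
M = -5 (M = -3 - 2/1 = -3 - 2 = -5)
-12*M + J = -12*(-5) + I*√6 = 60 + I*√6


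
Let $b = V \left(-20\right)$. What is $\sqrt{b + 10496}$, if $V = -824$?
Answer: $4 \sqrt{1686} \approx 164.24$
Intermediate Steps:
$b = 16480$ ($b = \left(-824\right) \left(-20\right) = 16480$)
$\sqrt{b + 10496} = \sqrt{16480 + 10496} = \sqrt{26976} = 4 \sqrt{1686}$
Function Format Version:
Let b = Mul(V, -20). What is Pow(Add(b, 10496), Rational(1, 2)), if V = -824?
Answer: Mul(4, Pow(1686, Rational(1, 2))) ≈ 164.24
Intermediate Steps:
b = 16480 (b = Mul(-824, -20) = 16480)
Pow(Add(b, 10496), Rational(1, 2)) = Pow(Add(16480, 10496), Rational(1, 2)) = Pow(26976, Rational(1, 2)) = Mul(4, Pow(1686, Rational(1, 2)))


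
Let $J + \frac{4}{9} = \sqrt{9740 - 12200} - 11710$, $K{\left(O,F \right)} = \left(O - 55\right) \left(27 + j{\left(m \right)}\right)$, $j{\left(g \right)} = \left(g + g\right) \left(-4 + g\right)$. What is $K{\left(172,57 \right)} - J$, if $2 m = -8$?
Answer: $\frac{201217}{9} - 2 i \sqrt{615} \approx 22357.0 - 49.598 i$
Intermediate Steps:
$m = -4$ ($m = \frac{1}{2} \left(-8\right) = -4$)
$j{\left(g \right)} = 2 g \left(-4 + g\right)$
$K{\left(O,F \right)} = -5005 + 91 O$ ($K{\left(O,F \right)} = \left(O - 55\right) \left(27 + 2 \left(-4\right) \left(-4 - 4\right)\right) = \left(-55 + O\right) \left(27 + 2 \left(-4\right) \left(-8\right)\right) = \left(-55 + O\right) \left(27 + 64\right) = \left(-55 + O\right) 91 = -5005 + 91 O$)
$J = - \frac{105394}{9} + 2 i \sqrt{615}$ ($J = - \frac{4}{9} - \left(11710 - \sqrt{9740 - 12200}\right) = - \frac{4}{9} - \left(11710 - \sqrt{-2460}\right) = - \frac{4}{9} - \left(11710 - 2 i \sqrt{615}\right) = - \frac{105394}{9} + 2 i \sqrt{615} \approx -11710.0 + 49.598 i$)
$K{\left(172,57 \right)} - J = \left(-5005 + 91 \cdot 172\right) - \left(- \frac{105394}{9} + 2 i \sqrt{615}\right) = \left(-5005 + 15652\right) + \left(\frac{105394}{9} - 2 i \sqrt{615}\right) = 10647 + \left(\frac{105394}{9} - 2 i \sqrt{615}\right) = \frac{201217}{9} - 2 i \sqrt{615}$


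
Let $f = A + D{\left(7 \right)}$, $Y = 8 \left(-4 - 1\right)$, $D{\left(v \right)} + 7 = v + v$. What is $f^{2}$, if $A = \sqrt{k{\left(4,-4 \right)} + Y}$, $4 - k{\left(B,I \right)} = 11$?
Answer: $\left(7 + i \sqrt{47}\right)^{2} \approx 2.0 + 95.979 i$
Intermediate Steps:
$k{\left(B,I \right)} = -7$ ($k{\left(B,I \right)} = 4 - 11 = -7$)
$D{\left(v \right)} = -7 + 2 v$ ($D{\left(v \right)} = -7 + \left(v + v\right) = -7 + 2 v$)
$Y = -40$ ($Y = 8 \left(-5\right) = -40$)
$A = i \sqrt{47}$ ($A = \sqrt{-7 - 40} = \sqrt{-47} = i \sqrt{47} \approx 6.8557 i$)
$f = 7 + i \sqrt{47}$ ($f = i \sqrt{47} + \left(-7 + 2 \cdot 7\right) = i \sqrt{47} + \left(-7 + 14\right) = i \sqrt{47} + 7 = 7 + i \sqrt{47} \approx 7.0 + 6.8557 i$)
$f^{2} = \left(7 + i \sqrt{47}\right)^{2}$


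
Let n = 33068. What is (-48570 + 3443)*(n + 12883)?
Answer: -2073630777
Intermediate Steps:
(-48570 + 3443)*(n + 12883) = (-48570 + 3443)*(33068 + 12883) = -45127*45951 = -2073630777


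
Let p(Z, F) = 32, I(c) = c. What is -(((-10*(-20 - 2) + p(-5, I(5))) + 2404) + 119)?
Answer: -2775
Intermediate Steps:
-(((-10*(-20 - 2) + p(-5, I(5))) + 2404) + 119) = -(((-10*(-20 - 2) + 32) + 2404) + 119) = -(((-10*(-22) + 32) + 2404) + 119) = -(((220 + 32) + 2404) + 119) = -((252 + 2404) + 119) = -(2656 + 119) = -1*2775 = -2775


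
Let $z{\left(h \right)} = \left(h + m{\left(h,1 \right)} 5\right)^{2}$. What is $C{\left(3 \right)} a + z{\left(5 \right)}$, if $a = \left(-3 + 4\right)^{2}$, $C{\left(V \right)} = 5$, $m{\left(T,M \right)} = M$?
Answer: $105$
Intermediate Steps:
$z{\left(h \right)} = \left(5 + h\right)^{2}$ ($z{\left(h \right)} = \left(h + 1 \cdot 5\right)^{2} = \left(h + 5\right)^{2} = \left(5 + h\right)^{2}$)
$a = 1$ ($a = 1^{2} = 1$)
$C{\left(3 \right)} a + z{\left(5 \right)} = 5 \cdot 1 + \left(5 + 5\right)^{2} = 5 + 10^{2} = 5 + 100 = 105$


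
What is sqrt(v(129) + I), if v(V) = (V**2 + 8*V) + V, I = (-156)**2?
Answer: 3*sqrt(4682) ≈ 205.28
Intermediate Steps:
I = 24336
v(V) = V**2 + 9*V
sqrt(v(129) + I) = sqrt(129*(9 + 129) + 24336) = sqrt(129*138 + 24336) = sqrt(17802 + 24336) = sqrt(42138) = 3*sqrt(4682)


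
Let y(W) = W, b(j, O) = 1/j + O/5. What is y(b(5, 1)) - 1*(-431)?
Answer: 2157/5 ≈ 431.40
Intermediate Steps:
b(j, O) = 1/j + O/5 (b(j, O) = 1/j + O*(⅕) = 1/j + O/5)
y(b(5, 1)) - 1*(-431) = (1/5 + (⅕)*1) - 1*(-431) = (⅕ + ⅕) + 431 = ⅖ + 431 = 2157/5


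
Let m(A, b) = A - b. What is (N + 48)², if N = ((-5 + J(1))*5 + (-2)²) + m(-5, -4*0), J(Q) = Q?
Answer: 729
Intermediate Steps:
N = -21 (N = ((-5 + 1)*5 + (-2)²) + (-5 - (-4)*0) = (-4*5 + 4) + (-5 - 1*0) = (-20 + 4) + (-5 + 0) = -16 - 5 = -21)
(N + 48)² = (-21 + 48)² = 27² = 729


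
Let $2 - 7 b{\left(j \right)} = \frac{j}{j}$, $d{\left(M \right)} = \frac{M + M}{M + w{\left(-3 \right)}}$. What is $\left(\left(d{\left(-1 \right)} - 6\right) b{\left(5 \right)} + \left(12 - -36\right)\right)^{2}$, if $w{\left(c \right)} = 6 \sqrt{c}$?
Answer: $\frac{32 \left(- 364093 i + 41085 \sqrt{3}\right)}{49 \left(- 107 i + 12 \sqrt{3}\right)} \approx 2222.7 + 2.5685 i$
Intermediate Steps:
$d{\left(M \right)} = \frac{2 M}{M + 6 i \sqrt{3}}$ ($d{\left(M \right)} = \frac{M + M}{M + 6 \sqrt{-3}} = \frac{2 M}{M + 6 i \sqrt{3}}$)
$b{\left(j \right)} = \frac{1}{7}$ ($b{\left(j \right)} = \frac{2}{7} - \frac{j \frac{1}{j}}{7} = \frac{2}{7} - \frac{1}{7} = \frac{1}{7}$)
$\left(\left(d{\left(-1 \right)} - 6\right) b{\left(5 \right)} + \left(12 - -36\right)\right)^{2} = \left(\left(2 \left(-1\right) \frac{1}{-1 + 6 i \sqrt{3}} - 6\right) \frac{1}{7} + \left(12 - -36\right)\right)^{2} = \left(\left(- \frac{2}{-1 + 6 i \sqrt{3}} - 6\right) \frac{1}{7} + \left(12 + 36\right)\right)^{2} = \left(\left(-6 - \frac{2}{-1 + 6 i \sqrt{3}}\right) \frac{1}{7} + 48\right)^{2} = \left(\left(- \frac{6}{7} - \frac{2}{7 \left(-1 + 6 i \sqrt{3}\right)}\right) + 48\right)^{2} = \left(\frac{330}{7} - \frac{2}{7 \left(-1 + 6 i \sqrt{3}\right)}\right)^{2}$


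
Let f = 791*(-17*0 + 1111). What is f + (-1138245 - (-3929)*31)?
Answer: -137645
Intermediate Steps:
f = 878801 (f = 791*(0 + 1111) = 791*1111 = 878801)
f + (-1138245 - (-3929)*31) = 878801 + (-1138245 - (-3929)*31) = 878801 + (-1138245 - 1*(-121799)) = 878801 + (-1138245 + 121799) = 878801 - 1016446 = -137645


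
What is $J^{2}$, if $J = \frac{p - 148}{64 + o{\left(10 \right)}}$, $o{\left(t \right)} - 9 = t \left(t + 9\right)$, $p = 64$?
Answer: $\frac{7056}{69169} \approx 0.10201$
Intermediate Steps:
$o{\left(t \right)} = 9 + t \left(9 + t\right)$ ($o{\left(t \right)} = 9 + t \left(t + 9\right) = 9 + t \left(9 + t\right)$)
$J = - \frac{84}{263}$ ($J = \frac{64 - 148}{64 + \left(9 + 10^{2} + 9 \cdot 10\right)} = - \frac{84}{64 + \left(9 + 100 + 90\right)} = - \frac{84}{64 + 199} = - \frac{84}{263} \approx -0.31939$)
$J^{2} = \left(- \frac{84}{263}\right)^{2} = \frac{7056}{69169}$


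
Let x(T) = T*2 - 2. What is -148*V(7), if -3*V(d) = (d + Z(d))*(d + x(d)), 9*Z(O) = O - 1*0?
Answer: 196840/27 ≈ 7290.4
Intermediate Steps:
Z(O) = O/9 (Z(O) = (O - 1*0)/9 = (O + 0)/9 = O/9)
x(T) = -2 + 2*T (x(T) = 2*T - 2 = -2 + 2*T)
V(d) = -10*d*(-2 + 3*d)/27 (V(d) = -(d + d/9)*(d + (-2 + 2*d))/3 = -10*d/9*(-2 + 3*d)/3 = -10*d*(-2 + 3*d)/27)
-148*V(7) = -1480*7*(2 - 3*7)/27 = -1480*7*(2 - 21)/27 = -1480*7*(-19)/27 = -148*(-1330/27) = 196840/27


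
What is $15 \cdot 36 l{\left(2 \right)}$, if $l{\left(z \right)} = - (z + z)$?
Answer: $-2160$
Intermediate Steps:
$l{\left(z \right)} = - 2 z$
$15 \cdot 36 l{\left(2 \right)} = 15 \cdot 36 \left(\left(-2\right) 2\right) = 540 \left(-4\right) = -2160$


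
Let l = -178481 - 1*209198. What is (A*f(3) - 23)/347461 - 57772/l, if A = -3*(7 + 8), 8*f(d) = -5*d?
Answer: 160778485525/1077626664152 ≈ 0.14920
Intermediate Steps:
l = -387679 (l = -178481 - 209198 = -387679)
f(d) = -5*d/8 (f(d) = (-5*d)/8 = -5*d/8)
A = -45 (A = -3*15 = -45)
(A*f(3) - 23)/347461 - 57772/l = (-(-225)*3/8 - 23)/347461 - 57772/(-387679) = (-45*(-15/8) - 23)*(1/347461) - 57772*(-1/387679) = (675/8 - 23)*(1/347461) + 57772/387679 = (491/8)*(1/347461) + 57772/387679 = 491/2779688 + 57772/387679 = 160778485525/1077626664152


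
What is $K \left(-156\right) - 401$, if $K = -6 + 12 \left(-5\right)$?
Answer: $9895$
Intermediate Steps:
$K = -66$ ($K = -6 - 60 = -66$)
$K \left(-156\right) - 401 = \left(-66\right) \left(-156\right) - 401 = 10296 - 401 = 9895$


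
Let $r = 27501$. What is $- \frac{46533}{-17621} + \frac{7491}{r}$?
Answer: $\frac{470567648}{161531707} \approx 2.9132$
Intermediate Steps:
$- \frac{46533}{-17621} + \frac{7491}{r} = - \frac{46533}{-17621} + \frac{7491}{27501} = \left(-46533\right) \left(- \frac{1}{17621}\right) + 7491 \cdot \frac{1}{27501} = \frac{46533}{17621} + \frac{2497}{9167} = \frac{470567648}{161531707}$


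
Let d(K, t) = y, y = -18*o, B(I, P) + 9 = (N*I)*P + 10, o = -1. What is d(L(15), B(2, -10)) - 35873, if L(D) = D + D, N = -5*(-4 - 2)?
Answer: -35855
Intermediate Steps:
N = 30 (N = -5*(-6) = 30)
B(I, P) = 1 + 30*I*P (B(I, P) = -9 + ((30*I)*P + 10) = -9 + (30*I*P + 10) = -9 + (10 + 30*I*P) = 1 + 30*I*P)
L(D) = 2*D
y = 18 (y = -18*(-1) = 18)
d(K, t) = 18
d(L(15), B(2, -10)) - 35873 = 18 - 35873 = -35855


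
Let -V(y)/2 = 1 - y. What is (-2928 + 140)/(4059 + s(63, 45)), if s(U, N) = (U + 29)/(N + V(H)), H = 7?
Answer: -9348/13615 ≈ -0.68660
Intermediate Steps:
V(y) = -2 + 2*y (V(y) = -2*(1 - y) = -2 + 2*y)
s(U, N) = (29 + U)/(12 + N) (s(U, N) = (U + 29)/(N + (-2 + 2*7)) = (29 + U)/(N + (-2 + 14)) = (29 + U)/(N + 12) = (29 + U)/(12 + N))
(-2928 + 140)/(4059 + s(63, 45)) = (-2928 + 140)/(4059 + (29 + 63)/(12 + 45)) = -2788/(4059 + 92/57) = -2788/231455/57 = -2788*57/231455 = -9348/13615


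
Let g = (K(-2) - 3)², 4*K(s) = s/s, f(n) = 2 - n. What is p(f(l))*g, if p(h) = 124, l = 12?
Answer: 3751/4 ≈ 937.75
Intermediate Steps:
K(s) = ¼ (K(s) = (s/s)/4 = (¼)*1 = ¼)
g = 121/16 (g = (¼ - 3)² = (-11/4)² = 121/16 ≈ 7.5625)
p(f(l))*g = 124*(121/16) = 3751/4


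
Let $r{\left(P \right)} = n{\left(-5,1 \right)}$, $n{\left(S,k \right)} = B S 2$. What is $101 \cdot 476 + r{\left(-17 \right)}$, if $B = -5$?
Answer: $48126$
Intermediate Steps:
$n{\left(S,k \right)} = - 10 S$ ($n{\left(S,k \right)} = - 5 S 2 = - 10 S$)
$r{\left(P \right)} = 50$ ($r{\left(P \right)} = \left(-10\right) \left(-5\right) = 50$)
$101 \cdot 476 + r{\left(-17 \right)} = 101 \cdot 476 + 50 = 48076 + 50 = 48126$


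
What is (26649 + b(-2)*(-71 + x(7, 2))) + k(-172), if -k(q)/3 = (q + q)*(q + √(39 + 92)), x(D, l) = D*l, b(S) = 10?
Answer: -151425 + 1032*√131 ≈ -1.3961e+5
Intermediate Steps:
k(q) = -6*q*(q + √131) (k(q) = -3*(q + q)*(q + √(39 + 92)) = -3*2*q*(q + √131) = -6*q*(q + √131))
(26649 + b(-2)*(-71 + x(7, 2))) + k(-172) = (26649 + 10*(-71 + 7*2)) - 6*(-172)*(-172 + √131) = (26649 + 10*(-71 + 14)) + (-177504 + 1032*√131) = (26649 + 10*(-57)) + (-177504 + 1032*√131) = (26649 - 570) + (-177504 + 1032*√131) = 26079 + (-177504 + 1032*√131) = -151425 + 1032*√131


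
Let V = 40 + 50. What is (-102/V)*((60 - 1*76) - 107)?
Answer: 697/5 ≈ 139.40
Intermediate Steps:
V = 90
(-102/V)*((60 - 1*76) - 107) = (-102/90)*((60 - 1*76) - 107) = (-102*1/90)*((60 - 76) - 107) = -17*(-16 - 107)/15 = -17/15*(-123) = 697/5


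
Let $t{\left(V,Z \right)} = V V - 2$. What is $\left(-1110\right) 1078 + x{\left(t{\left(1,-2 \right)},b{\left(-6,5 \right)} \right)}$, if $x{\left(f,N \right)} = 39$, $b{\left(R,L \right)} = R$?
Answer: $-1196541$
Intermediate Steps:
$t{\left(V,Z \right)} = -2 + V^{2}$ ($t{\left(V,Z \right)} = V^{2} - 2 = -2 + V^{2}$)
$\left(-1110\right) 1078 + x{\left(t{\left(1,-2 \right)},b{\left(-6,5 \right)} \right)} = \left(-1110\right) 1078 + 39 = -1196580 + 39 = -1196541$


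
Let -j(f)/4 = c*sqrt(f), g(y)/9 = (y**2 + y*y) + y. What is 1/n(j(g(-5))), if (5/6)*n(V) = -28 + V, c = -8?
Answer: 35/620904 + 15*sqrt(5)/25871 ≈ 0.0013528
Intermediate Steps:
g(y) = 9*y + 18*y**2 (g(y) = 9*((y**2 + y*y) + y) = 9*((y**2 + y**2) + y) = 9*(2*y**2 + y) = 9*(y + 2*y**2) = 9*y + 18*y**2)
j(f) = 32*sqrt(f) (j(f) = -(-32)*sqrt(f) = 32*sqrt(f))
n(V) = -168/5 + 6*V/5 (n(V) = 6*(-28 + V)/5 = -168/5 + 6*V/5)
1/n(j(g(-5))) = 1/(-168/5 + 6*(32*sqrt(9*(-5)*(1 + 2*(-5))))/5) = 1/(-168/5 + 6*(32*sqrt(9*(-5)*(1 - 10)))/5) = 1/(-168/5 + 6*(32*sqrt(9*(-5)*(-9)))/5) = 1/(-168/5 + 6*(32*sqrt(405))/5) = 1/(-168/5 + 6*(32*(9*sqrt(5)))/5) = 1/(-168/5 + 6*(288*sqrt(5))/5) = 1/(-168/5 + 1728*sqrt(5)/5)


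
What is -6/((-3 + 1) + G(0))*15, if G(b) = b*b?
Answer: 45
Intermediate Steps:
G(b) = b²
-6/((-3 + 1) + G(0))*15 = -6/((-3 + 1) + 0²)*15 = -6/(-2 + 0)*15 = -6/(-2)*15 = -6*(-½)*15 = 3*15 = 45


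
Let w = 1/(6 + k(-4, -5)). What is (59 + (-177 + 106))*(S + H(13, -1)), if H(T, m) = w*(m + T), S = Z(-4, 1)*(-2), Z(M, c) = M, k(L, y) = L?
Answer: -168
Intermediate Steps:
w = ½ (w = 1/(6 - 4) = 1/2 = ½ ≈ 0.50000)
S = 8 (S = -4*(-2) = 8)
H(T, m) = T/2 + m/2 (H(T, m) = (m + T)/2 = (T + m)/2 = T/2 + m/2)
(59 + (-177 + 106))*(S + H(13, -1)) = (59 + (-177 + 106))*(8 + ((½)*13 + (½)*(-1))) = (59 - 71)*(8 + (13/2 - ½)) = -12*(8 + 6) = -12*14 = -168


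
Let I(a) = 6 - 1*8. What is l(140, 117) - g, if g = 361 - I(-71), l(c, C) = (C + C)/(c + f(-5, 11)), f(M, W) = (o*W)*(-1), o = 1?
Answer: -15531/43 ≈ -361.19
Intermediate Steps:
I(a) = -2 (I(a) = 6 - 8 = -2)
f(M, W) = -W (f(M, W) = (1*W)*(-1) = W*(-1) = -W)
l(c, C) = 2*C/(-11 + c) (l(c, C) = (C + C)/(c - 1*11) = (2*C)/(c - 11) = (2*C)/(-11 + c) = 2*C/(-11 + c))
g = 363 (g = 361 - 1*(-2) = 361 + 2 = 363)
l(140, 117) - g = 2*117/(-11 + 140) - 1*363 = 2*117/129 - 363 = 2*117*(1/129) - 363 = 78/43 - 363 = -15531/43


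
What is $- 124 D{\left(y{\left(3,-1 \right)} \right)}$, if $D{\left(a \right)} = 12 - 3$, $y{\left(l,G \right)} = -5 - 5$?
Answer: $-1116$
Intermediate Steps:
$y{\left(l,G \right)} = -10$ ($y{\left(l,G \right)} = -5 - 5 = -10$)
$D{\left(a \right)} = 9$ ($D{\left(a \right)} = 12 - 3 = 9$)
$- 124 D{\left(y{\left(3,-1 \right)} \right)} = \left(-124\right) 9 = -1116$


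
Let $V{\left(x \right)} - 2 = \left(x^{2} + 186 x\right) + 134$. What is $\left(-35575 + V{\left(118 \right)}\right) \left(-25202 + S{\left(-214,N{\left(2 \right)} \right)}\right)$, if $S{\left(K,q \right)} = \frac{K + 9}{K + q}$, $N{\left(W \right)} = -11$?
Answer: $- \frac{491043217}{45} \approx -1.0912 \cdot 10^{7}$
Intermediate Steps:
$V{\left(x \right)} = 136 + x^{2} + 186 x$ ($V{\left(x \right)} = 2 + \left(\left(x^{2} + 186 x\right) + 134\right) = 2 + \left(134 + x^{2} + 186 x\right) = 136 + x^{2} + 186 x$)
$S{\left(K,q \right)} = \frac{9 + K}{K + q}$
$\left(-35575 + V{\left(118 \right)}\right) \left(-25202 + S{\left(-214,N{\left(2 \right)} \right)}\right) = \left(-35575 + \left(136 + 118^{2} + 186 \cdot 118\right)\right) \left(-25202 + \frac{9 - 214}{-214 - 11}\right) = \left(-35575 + \left(136 + 13924 + 21948\right)\right) \left(-25202 + \frac{1}{-225} \left(-205\right)\right) = \left(-35575 + 36008\right) \left(-25202 - - \frac{41}{45}\right) = 433 \left(-25202 + \frac{41}{45}\right) = 433 \left(- \frac{1134049}{45}\right) = - \frac{491043217}{45}$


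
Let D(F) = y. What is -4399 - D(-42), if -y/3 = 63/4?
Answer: -17407/4 ≈ -4351.8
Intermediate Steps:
y = -189/4 ≈ -47.250
D(F) = -189/4
-4399 - D(-42) = -4399 - 1*(-189/4) = -4399 + 189/4 = -17407/4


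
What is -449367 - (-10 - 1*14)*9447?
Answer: -222639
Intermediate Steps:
-449367 - (-10 - 1*14)*9447 = -449367 - (-10 - 14)*9447 = -449367 - (-24)*9447 = -449367 - 1*(-226728) = -449367 + 226728 = -222639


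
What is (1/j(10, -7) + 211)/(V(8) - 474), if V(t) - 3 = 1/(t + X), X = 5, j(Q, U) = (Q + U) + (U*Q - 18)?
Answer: -116571/260185 ≈ -0.44803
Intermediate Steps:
j(Q, U) = -18 + Q + U + Q*U (j(Q, U) = (Q + U) + (Q*U - 18) = (Q + U) + (-18 + Q*U) = -18 + Q + U + Q*U)
V(t) = 3 + 1/(5 + t) (V(t) = 3 + 1/(t + 5) = 3 + 1/(5 + t))
(1/j(10, -7) + 211)/(V(8) - 474) = (1/(-18 + 10 - 7 + 10*(-7)) + 211)/((16 + 3*8)/(5 + 8) - 474) = (1/(-18 + 10 - 7 - 70) + 211)/((16 + 24)/13 - 474) = (1/(-85) + 211)/((1/13)*40 - 474) = (-1/85 + 211)/(40/13 - 474) = 17934/(85*(-6122/13)) = (17934/85)*(-13/6122) = -116571/260185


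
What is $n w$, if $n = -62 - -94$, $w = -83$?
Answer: $-2656$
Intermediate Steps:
$n = 32$ ($n = -62 + 94 = 32$)
$n w = 32 \left(-83\right) = -2656$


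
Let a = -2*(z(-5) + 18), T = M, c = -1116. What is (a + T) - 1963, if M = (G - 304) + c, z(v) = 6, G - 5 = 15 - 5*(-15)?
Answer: -3336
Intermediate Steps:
G = 95 (G = 5 + (15 - 5*(-15)) = 5 + (15 + 75) = 5 + 90 = 95)
M = -1325 (M = (95 - 304) - 1116 = -209 - 1116 = -1325)
T = -1325
a = -48 (a = -2*(6 + 18) = -2*24 = -48)
(a + T) - 1963 = (-48 - 1325) - 1963 = -1373 - 1963 = -3336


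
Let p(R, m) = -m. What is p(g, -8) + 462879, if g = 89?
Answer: 462887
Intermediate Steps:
p(g, -8) + 462879 = -1*(-8) + 462879 = 8 + 462879 = 462887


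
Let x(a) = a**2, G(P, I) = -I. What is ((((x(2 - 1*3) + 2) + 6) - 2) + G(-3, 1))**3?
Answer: 216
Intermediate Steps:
((((x(2 - 1*3) + 2) + 6) - 2) + G(-3, 1))**3 = (((((2 - 1*3)**2 + 2) + 6) - 2) - 1*1)**3 = (((((2 - 3)**2 + 2) + 6) - 2) - 1)**3 = (((((-1)**2 + 2) + 6) - 2) - 1)**3 = ((((1 + 2) + 6) - 2) - 1)**3 = (((3 + 6) - 2) - 1)**3 = ((9 - 2) - 1)**3 = (7 - 1)**3 = 6**3 = 216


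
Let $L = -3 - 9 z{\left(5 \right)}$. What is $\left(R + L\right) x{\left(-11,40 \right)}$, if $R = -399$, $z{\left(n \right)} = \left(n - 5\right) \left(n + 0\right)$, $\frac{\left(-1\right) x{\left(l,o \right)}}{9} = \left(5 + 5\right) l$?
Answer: $-397980$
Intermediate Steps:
$x{\left(l,o \right)} = - 90 l$ ($x{\left(l,o \right)} = - 9 \left(5 + 5\right) l = - 9 \cdot 10 l = - 90 l$)
$z{\left(n \right)} = n \left(-5 + n\right)$ ($z{\left(n \right)} = \left(-5 + n\right) n = n \left(-5 + n\right)$)
$L = -3$ ($L = -3 - 9 \cdot 5 \left(-5 + 5\right) = -3 - 9 \cdot 5 \cdot 0 = -3 - 0 = -3 + 0 = -3$)
$\left(R + L\right) x{\left(-11,40 \right)} = \left(-399 - 3\right) \left(\left(-90\right) \left(-11\right)\right) = \left(-402\right) 990 = -397980$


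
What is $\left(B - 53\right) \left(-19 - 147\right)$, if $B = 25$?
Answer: $4648$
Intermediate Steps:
$\left(B - 53\right) \left(-19 - 147\right) = \left(25 - 53\right) \left(-19 - 147\right) = \left(-28\right) \left(-166\right) = 4648$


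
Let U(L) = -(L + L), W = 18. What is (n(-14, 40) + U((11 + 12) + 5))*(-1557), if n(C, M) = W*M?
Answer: -1033848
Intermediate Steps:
n(C, M) = 18*M
U(L) = -2*L
(n(-14, 40) + U((11 + 12) + 5))*(-1557) = (18*40 - 2*((11 + 12) + 5))*(-1557) = (720 - 2*(23 + 5))*(-1557) = (720 - 2*28)*(-1557) = (720 - 56)*(-1557) = 664*(-1557) = -1033848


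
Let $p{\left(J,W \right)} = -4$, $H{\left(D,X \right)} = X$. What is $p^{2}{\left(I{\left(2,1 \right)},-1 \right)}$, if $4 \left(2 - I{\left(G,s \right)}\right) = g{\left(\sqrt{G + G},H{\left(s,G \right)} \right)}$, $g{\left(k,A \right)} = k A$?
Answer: $16$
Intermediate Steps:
$g{\left(k,A \right)} = A k$
$I{\left(G,s \right)} = 2 - \frac{\sqrt{2} G^{\frac{3}{2}}}{4}$ ($I{\left(G,s \right)} = 2 - \frac{G \sqrt{G + G}}{4} = 2 - \frac{G \sqrt{2 G}}{4} = 2 - \frac{G \sqrt{2} \sqrt{G}}{4} = 2 - \frac{\sqrt{2} G^{\frac{3}{2}}}{4}$)
$p^{2}{\left(I{\left(2,1 \right)},-1 \right)} = \left(-4\right)^{2} = 16$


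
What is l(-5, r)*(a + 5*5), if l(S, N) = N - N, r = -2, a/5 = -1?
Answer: 0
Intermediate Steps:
a = -5 (a = 5*(-1) = -5)
l(S, N) = 0
l(-5, r)*(a + 5*5) = 0*(-5 + 5*5) = 0*(-5 + 25) = 0*20 = 0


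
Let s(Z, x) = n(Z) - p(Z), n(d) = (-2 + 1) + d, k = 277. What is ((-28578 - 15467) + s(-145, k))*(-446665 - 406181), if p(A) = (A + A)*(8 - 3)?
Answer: 36451490886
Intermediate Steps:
n(d) = -1 + d
p(A) = 10*A (p(A) = (2*A)*5 = 10*A)
s(Z, x) = -1 - 9*Z (s(Z, x) = (-1 + Z) - 10*Z = -1 - 9*Z)
((-28578 - 15467) + s(-145, k))*(-446665 - 406181) = ((-28578 - 15467) + (-1 - 9*(-145)))*(-446665 - 406181) = (-44045 + (-1 + 1305))*(-852846) = (-44045 + 1304)*(-852846) = -42741*(-852846) = 36451490886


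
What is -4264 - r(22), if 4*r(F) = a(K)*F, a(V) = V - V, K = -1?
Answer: -4264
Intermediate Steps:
a(V) = 0
r(F) = 0 (r(F) = (0*F)/4 = (¼)*0 = 0)
-4264 - r(22) = -4264 - 1*0 = -4264 + 0 = -4264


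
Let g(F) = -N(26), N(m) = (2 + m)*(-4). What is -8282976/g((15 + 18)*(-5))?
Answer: -517686/7 ≈ -73955.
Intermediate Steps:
N(m) = -8 - 4*m
g(F) = 112 (g(F) = -(-8 - 4*26) = -(-8 - 104) = -1*(-112) = 112)
-8282976/g((15 + 18)*(-5)) = -8282976/112 = -8282976*1/112 = -517686/7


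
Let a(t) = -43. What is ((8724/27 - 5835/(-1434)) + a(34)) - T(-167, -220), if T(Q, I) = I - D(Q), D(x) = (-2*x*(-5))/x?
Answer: 2212003/4302 ≈ 514.18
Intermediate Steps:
D(x) = 10 (D(x) = (10*x)/x = 10)
T(Q, I) = -10 + I (T(Q, I) = I - 1*10 = I - 10 = -10 + I)
((8724/27 - 5835/(-1434)) + a(34)) - T(-167, -220) = ((8724/27 - 5835/(-1434)) - 43) - (-10 - 220) = ((8724*(1/27) - 5835*(-1/1434)) - 43) - 1*(-230) = ((2908/9 + 1945/478) - 43) + 230 = (1407529/4302 - 43) + 230 = 1222543/4302 + 230 = 2212003/4302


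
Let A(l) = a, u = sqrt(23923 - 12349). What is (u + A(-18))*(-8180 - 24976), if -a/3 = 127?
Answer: 12632436 - 99468*sqrt(1286) ≈ 9.0654e+6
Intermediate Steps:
u = 3*sqrt(1286) (u = sqrt(11574) = 3*sqrt(1286) ≈ 107.58)
a = -381 (a = -3*127 = -381)
A(l) = -381
(u + A(-18))*(-8180 - 24976) = (3*sqrt(1286) - 381)*(-8180 - 24976) = (-381 + 3*sqrt(1286))*(-33156) = 12632436 - 99468*sqrt(1286)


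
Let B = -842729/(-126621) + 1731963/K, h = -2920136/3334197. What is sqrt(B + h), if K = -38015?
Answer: 4*I*sqrt(7906182165958617139981403091455)/1783238700797895 ≈ 6.3072*I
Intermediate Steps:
h = -2920136/3334197 (h = -2920136*1/3334197 = -2920136/3334197 ≈ -0.87581)
B = -187266544088/4813497315 (B = -842729/(-126621) + 1731963/(-38015) = -842729*(-1/126621) + 1731963*(-1/38015) = 842729/126621 - 1731963/38015 = -187266544088/4813497315 ≈ -38.904)
sqrt(B + h) = sqrt(-187266544088/4813497315 - 2920136/3334197) = sqrt(-212813205431337392/5349716102393685) = 4*I*sqrt(7906182165958617139981403091455)/1783238700797895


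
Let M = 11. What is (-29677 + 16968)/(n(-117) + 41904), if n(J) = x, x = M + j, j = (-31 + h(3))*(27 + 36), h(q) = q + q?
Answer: -12709/40340 ≈ -0.31505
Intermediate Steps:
h(q) = 2*q
j = -1575 (j = (-31 + 2*3)*(27 + 36) = (-31 + 6)*63 = -25*63 = -1575)
x = -1564 (x = 11 - 1575 = -1564)
n(J) = -1564
(-29677 + 16968)/(n(-117) + 41904) = (-29677 + 16968)/(-1564 + 41904) = -12709/40340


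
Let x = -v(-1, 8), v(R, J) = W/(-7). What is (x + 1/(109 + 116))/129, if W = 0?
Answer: 1/29025 ≈ 3.4453e-5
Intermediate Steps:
v(R, J) = 0 (v(R, J) = 0/(-7) = 0*(-1/7) = 0)
x = 0 (x = -1*0 = 0)
(x + 1/(109 + 116))/129 = (0 + 1/(109 + 116))/129 = (0 + 1/225)/129 = (1/129)*(1/225) = 1/29025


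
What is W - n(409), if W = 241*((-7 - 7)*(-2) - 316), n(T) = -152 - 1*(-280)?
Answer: -69536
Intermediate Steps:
n(T) = 128 (n(T) = -152 + 280 = 128)
W = -69408 (W = 241*(-14*(-2) - 316) = 241*(28 - 316) = 241*(-288) = -69408)
W - n(409) = -69408 - 1*128 = -69408 - 128 = -69536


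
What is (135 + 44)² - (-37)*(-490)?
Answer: 13911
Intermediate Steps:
(135 + 44)² - (-37)*(-490) = 179² - 1*18130 = 32041 - 18130 = 13911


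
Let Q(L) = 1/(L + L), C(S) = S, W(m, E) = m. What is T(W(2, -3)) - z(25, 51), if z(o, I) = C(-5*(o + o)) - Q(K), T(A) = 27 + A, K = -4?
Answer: 2231/8 ≈ 278.88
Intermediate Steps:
Q(L) = 1/(2*L)
z(o, I) = ⅛ - 10*o (z(o, I) = -5*(o + o) - 1/(2*(-4)) = -10*o - (-1)/(2*4) = -10*o - 1*(-⅛) = -10*o + ⅛ = ⅛ - 10*o)
T(W(2, -3)) - z(25, 51) = (27 + 2) - (⅛ - 10*25) = 29 - (⅛ - 250) = 29 - 1*(-1999/8) = 29 + 1999/8 = 2231/8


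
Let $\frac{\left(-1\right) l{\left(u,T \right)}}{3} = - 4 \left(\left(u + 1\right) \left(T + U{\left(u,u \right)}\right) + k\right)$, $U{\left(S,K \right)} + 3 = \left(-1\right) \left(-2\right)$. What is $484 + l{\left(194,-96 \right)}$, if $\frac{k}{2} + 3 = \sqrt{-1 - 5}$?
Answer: $-226568 + 24 i \sqrt{6} \approx -2.2657 \cdot 10^{5} + 58.788 i$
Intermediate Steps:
$U{\left(S,K \right)} = -1$ ($U{\left(S,K \right)} = -3 - -2 = -3 + 2 = -1$)
$k = -6 + 2 i \sqrt{6}$ ($k = -6 + 2 \sqrt{-1 - 5} = -6 + 2 \sqrt{-6} = -6 + 2 i \sqrt{6} \approx -6.0 + 4.899 i$)
$l{\left(u,T \right)} = -72 + 12 \left(1 + u\right) \left(-1 + T\right) + 24 i \sqrt{6}$ ($l{\left(u,T \right)} = - 3 \left(- 4 \left(\left(u + 1\right) \left(T - 1\right) - \left(6 - 2 i \sqrt{6}\right)\right)\right) = - 3 \left(- 4 \left(\left(1 + u\right) \left(-1 + T\right) - \left(6 - 2 i \sqrt{6}\right)\right)\right) = - 3 \left(- 4 \left(-6 + \left(1 + u\right) \left(-1 + T\right) + 2 i \sqrt{6}\right)\right) = - 3 \left(24 - 8 i \sqrt{6} - 4 \left(1 + u\right) \left(-1 + T\right)\right) = -72 + 12 \left(1 + u\right) \left(-1 + T\right) + 24 i \sqrt{6}$)
$484 + l{\left(194,-96 \right)} = 484 + \left(-84 - 2328 + 12 \left(-96\right) + 12 \left(-96\right) 194 + 24 i \sqrt{6}\right) = 484 - \left(227052 - 24 i \sqrt{6}\right) = -226568 + 24 i \sqrt{6}$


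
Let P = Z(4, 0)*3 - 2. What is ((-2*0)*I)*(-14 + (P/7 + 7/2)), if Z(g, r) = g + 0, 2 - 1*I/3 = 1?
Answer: 0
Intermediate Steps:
I = 3 (I = 6 - 3*1 = 6 - 3 = 3)
Z(g, r) = g
P = 10 (P = 4*3 - 2 = 12 - 2 = 10)
((-2*0)*I)*(-14 + (P/7 + 7/2)) = (-2*0*3)*(-14 + (10/7 + 7/2)) = (0*3)*(-14 + (10*(⅐) + 7*(½))) = 0*(-14 + (10/7 + 7/2)) = 0*(-14 + 69/14) = 0*(-127/14) = 0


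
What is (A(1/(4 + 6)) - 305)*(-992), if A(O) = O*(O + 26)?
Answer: 7499272/25 ≈ 2.9997e+5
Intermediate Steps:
A(O) = O*(26 + O)
(A(1/(4 + 6)) - 305)*(-992) = ((26 + 1/(4 + 6))/(4 + 6) - 305)*(-992) = ((26 + 1/10)/10 - 305)*(-992) = ((1/10)*(261/10) - 305)*(-992) = (261/100 - 305)*(-992) = -30239/100*(-992) = 7499272/25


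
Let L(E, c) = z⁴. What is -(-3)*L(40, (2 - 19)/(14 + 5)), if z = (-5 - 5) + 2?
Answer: 12288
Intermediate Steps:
z = -8 (z = -10 + 2 = -8)
L(E, c) = 4096 (L(E, c) = (-8)⁴ = 4096)
-(-3)*L(40, (2 - 19)/(14 + 5)) = -(-3)*4096 = -3*(-4096) = 12288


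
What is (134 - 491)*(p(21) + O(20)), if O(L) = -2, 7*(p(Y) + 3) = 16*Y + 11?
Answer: -15912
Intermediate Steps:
p(Y) = -10/7 + 16*Y/7 (p(Y) = -3 + (16*Y + 11)/7 = -3 + (11 + 16*Y)/7 = -3 + (11/7 + 16*Y/7) = -10/7 + 16*Y/7)
(134 - 491)*(p(21) + O(20)) = (134 - 491)*((-10/7 + (16/7)*21) - 2) = -357*((-10/7 + 48) - 2) = -357*(326/7 - 2) = -357*312/7 = -15912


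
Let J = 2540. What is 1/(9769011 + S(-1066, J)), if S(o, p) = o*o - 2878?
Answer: 1/10902489 ≈ 9.1722e-8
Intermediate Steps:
S(o, p) = -2878 + o**2 (S(o, p) = o**2 - 2878 = -2878 + o**2)
1/(9769011 + S(-1066, J)) = 1/(9769011 + (-2878 + (-1066)**2)) = 1/(9769011 + (-2878 + 1136356)) = 1/(9769011 + 1133478) = 1/10902489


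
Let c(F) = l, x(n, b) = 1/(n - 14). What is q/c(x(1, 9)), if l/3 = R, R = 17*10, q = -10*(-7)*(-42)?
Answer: -98/17 ≈ -5.7647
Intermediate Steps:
x(n, b) = 1/(-14 + n)
q = -2940 (q = 70*(-42) = -2940)
R = 170
l = 510 (l = 3*170 = 510)
c(F) = 510
q/c(x(1, 9)) = -2940/510 = -2940*1/510 = -98/17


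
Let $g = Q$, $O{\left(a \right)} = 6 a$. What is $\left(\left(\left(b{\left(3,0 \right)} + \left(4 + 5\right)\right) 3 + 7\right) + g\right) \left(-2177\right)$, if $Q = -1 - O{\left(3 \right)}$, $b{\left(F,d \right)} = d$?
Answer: $-32655$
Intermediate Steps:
$Q = -19$ ($Q = -1 - 6 \cdot 3 = -1 - 18 = -19$)
$g = -19$
$\left(\left(\left(b{\left(3,0 \right)} + \left(4 + 5\right)\right) 3 + 7\right) + g\right) \left(-2177\right) = \left(\left(\left(0 + \left(4 + 5\right)\right) 3 + 7\right) - 19\right) \left(-2177\right) = \left(\left(\left(0 + 9\right) 3 + 7\right) - 19\right) \left(-2177\right) = \left(\left(9 \cdot 3 + 7\right) - 19\right) \left(-2177\right) = \left(\left(27 + 7\right) - 19\right) \left(-2177\right) = \left(34 - 19\right) \left(-2177\right) = 15 \left(-2177\right) = -32655$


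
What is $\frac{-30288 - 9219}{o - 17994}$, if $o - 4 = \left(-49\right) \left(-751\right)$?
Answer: $- \frac{39507}{18809} \approx -2.1004$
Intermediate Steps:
$o = 36803$ ($o = 4 - -36799 = 4 + 36799 = 36803$)
$\frac{-30288 - 9219}{o - 17994} = \frac{-30288 - 9219}{36803 - 17994} = - \frac{39507}{18809}$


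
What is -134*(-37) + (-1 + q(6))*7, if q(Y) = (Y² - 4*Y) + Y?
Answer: 5077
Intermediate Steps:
q(Y) = Y² - 3*Y
-134*(-37) + (-1 + q(6))*7 = -134*(-37) + (-1 + 6*(-3 + 6))*7 = 4958 + (-1 + 6*3)*7 = 4958 + (-1 + 18)*7 = 4958 + 17*7 = 4958 + 119 = 5077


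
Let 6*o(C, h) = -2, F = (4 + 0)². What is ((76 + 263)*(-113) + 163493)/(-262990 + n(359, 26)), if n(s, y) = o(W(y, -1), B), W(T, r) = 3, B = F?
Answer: -375558/788971 ≈ -0.47601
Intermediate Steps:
F = 16 (F = 4² = 16)
B = 16
o(C, h) = -⅓ (o(C, h) = (⅙)*(-2) = -⅓)
n(s, y) = -⅓
((76 + 263)*(-113) + 163493)/(-262990 + n(359, 26)) = ((76 + 263)*(-113) + 163493)/(-262990 - ⅓) = (339*(-113) + 163493)/(-788971/3) = (-38307 + 163493)*(-3/788971) = 125186*(-3/788971) = -375558/788971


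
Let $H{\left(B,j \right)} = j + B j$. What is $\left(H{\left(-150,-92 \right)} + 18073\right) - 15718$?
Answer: $16063$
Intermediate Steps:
$\left(H{\left(-150,-92 \right)} + 18073\right) - 15718 = \left(- 92 \left(1 - 150\right) + 18073\right) - 15718 = \left(\left(-92\right) \left(-149\right) + 18073\right) - 15718 = \left(13708 + 18073\right) - 15718 = 31781 - 15718 = 16063$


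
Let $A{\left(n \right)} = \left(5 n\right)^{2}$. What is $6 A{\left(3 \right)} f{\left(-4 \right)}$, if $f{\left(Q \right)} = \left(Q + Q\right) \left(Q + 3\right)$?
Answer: $10800$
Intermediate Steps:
$f{\left(Q \right)} = 2 Q \left(3 + Q\right)$
$A{\left(n \right)} = 25 n^{2}$
$6 A{\left(3 \right)} f{\left(-4 \right)} = 6 \cdot 25 \cdot 3^{2} \cdot 2 \left(-4\right) \left(3 - 4\right) = 6 \cdot 25 \cdot 9 \cdot 2 \left(-4\right) \left(-1\right) = 6 \cdot 225 \cdot 8 = 1350 \cdot 8 = 10800$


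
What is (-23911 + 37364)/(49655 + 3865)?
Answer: 13453/53520 ≈ 0.25136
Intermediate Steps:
(-23911 + 37364)/(49655 + 3865) = 13453/53520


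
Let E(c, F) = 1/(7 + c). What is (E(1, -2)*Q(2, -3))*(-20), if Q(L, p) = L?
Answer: -5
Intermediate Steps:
(E(1, -2)*Q(2, -3))*(-20) = (2/(7 + 1))*(-20) = (2/8)*(-20) = ((⅛)*2)*(-20) = (¼)*(-20) = -5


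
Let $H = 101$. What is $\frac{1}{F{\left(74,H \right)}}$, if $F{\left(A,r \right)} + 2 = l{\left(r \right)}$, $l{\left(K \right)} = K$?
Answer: $\frac{1}{99} \approx 0.010101$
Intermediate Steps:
$F{\left(A,r \right)} = -2 + r$
$\frac{1}{F{\left(74,H \right)}} = \frac{1}{-2 + 101} = \frac{1}{99}$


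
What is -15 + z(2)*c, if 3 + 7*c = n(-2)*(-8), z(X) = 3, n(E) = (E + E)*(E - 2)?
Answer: -498/7 ≈ -71.143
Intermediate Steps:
n(E) = 2*E*(-2 + E) (n(E) = (2*E)*(-2 + E) = 2*E*(-2 + E))
c = -131/7 (c = -3/7 + ((2*(-2)*(-2 - 2))*(-8))/7 = -3/7 + ((2*(-2)*(-4))*(-8))/7 = -3/7 + (16*(-8))/7 = -3/7 + (⅐)*(-128) = -3/7 - 128/7 = -131/7 ≈ -18.714)
-15 + z(2)*c = -15 + 3*(-131/7) = -15 - 393/7 = -498/7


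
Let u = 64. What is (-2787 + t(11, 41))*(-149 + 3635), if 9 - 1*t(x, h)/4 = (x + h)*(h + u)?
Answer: -85724226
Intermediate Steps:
t(x, h) = 36 - 4*(64 + h)*(h + x) (t(x, h) = 36 - 4*(x + h)*(h + 64) = 36 - 4*(h + x)*(64 + h) = 36 - 4*(64 + h)*(h + x))
(-2787 + t(11, 41))*(-149 + 3635) = (-2787 + (36 - 256*41 - 256*11 - 4*41² - 4*41*11))*(-149 + 3635) = (-2787 + (36 - 10496 - 2816 - 4*1681 - 1804))*3486 = (-2787 + (36 - 10496 - 2816 - 6724 - 1804))*3486 = (-2787 - 21804)*3486 = -24591*3486 = -85724226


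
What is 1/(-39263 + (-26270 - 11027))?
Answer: -1/76560 ≈ -1.3062e-5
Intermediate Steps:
1/(-39263 + (-26270 - 11027)) = 1/(-39263 - 37297) = 1/(-76560) = -1/76560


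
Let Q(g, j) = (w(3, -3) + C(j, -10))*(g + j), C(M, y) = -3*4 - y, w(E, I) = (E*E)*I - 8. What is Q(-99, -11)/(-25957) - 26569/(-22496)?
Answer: 598092813/583928672 ≈ 1.0243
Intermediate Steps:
w(E, I) = -8 + I*E² (w(E, I) = E²*I - 8 = I*E² - 8 = -8 + I*E²)
C(M, y) = -12 - y
Q(g, j) = -37*g - 37*j (Q(g, j) = ((-8 - 3*3²) + (-12 - 1*(-10)))*(g + j) = ((-8 - 3*9) + (-12 + 10))*(g + j) = ((-8 - 27) - 2)*(g + j) = (-35 - 2)*(g + j) = -37*(g + j) = -37*g - 37*j)
Q(-99, -11)/(-25957) - 26569/(-22496) = (-37*(-99) - 37*(-11))/(-25957) - 26569/(-22496) = (3663 + 407)*(-1/25957) - 26569*(-1/22496) = 4070*(-1/25957) + 26569/22496 = -4070/25957 + 26569/22496 = 598092813/583928672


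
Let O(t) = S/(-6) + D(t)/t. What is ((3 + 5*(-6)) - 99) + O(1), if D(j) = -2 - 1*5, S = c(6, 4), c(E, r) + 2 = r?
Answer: -400/3 ≈ -133.33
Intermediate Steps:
c(E, r) = -2 + r
S = 2 (S = -2 + 4 = 2)
D(j) = -7 (D(j) = -2 - 5 = -7)
O(t) = -1/3 - 7/t (O(t) = 2/(-6) - 7/t = 2*(-1/6) - 7/t = -1/3 - 7/t)
((3 + 5*(-6)) - 99) + O(1) = ((3 + 5*(-6)) - 99) + (1/3)*(-21 - 1*1)/1 = ((3 - 30) - 99) + (1/3)*1*(-21 - 1) = (-27 - 99) + (1/3)*1*(-22) = -126 - 22/3 = -400/3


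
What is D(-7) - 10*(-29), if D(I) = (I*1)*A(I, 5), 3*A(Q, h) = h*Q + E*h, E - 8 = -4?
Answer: 325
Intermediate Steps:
E = 4 (E = 8 - 4 = 4)
A(Q, h) = 4*h/3 + Q*h/3 (A(Q, h) = (h*Q + 4*h)/3 = (Q*h + 4*h)/3 = (4*h + Q*h)/3 = 4*h/3 + Q*h/3)
D(I) = I*(20/3 + 5*I/3) (D(I) = (I*1)*((⅓)*5*(4 + I)) = I*(20/3 + 5*I/3))
D(-7) - 10*(-29) = (5/3)*(-7)*(4 - 7) - 10*(-29) = (5/3)*(-7)*(-3) + 290 = 35 + 290 = 325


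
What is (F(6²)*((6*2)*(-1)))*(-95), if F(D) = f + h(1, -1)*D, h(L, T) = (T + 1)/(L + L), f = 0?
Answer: 0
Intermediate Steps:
h(L, T) = (1 + T)/(2*L) (h(L, T) = (1 + T)/((2*L)) = (1 + T)*(1/(2*L)) = (1 + T)/(2*L))
F(D) = 0 (F(D) = 0 + ((½)*(1 - 1)/1)*D = 0 + ((½)*1*0)*D = 0 + 0*D = 0 + 0 = 0)
(F(6²)*((6*2)*(-1)))*(-95) = (0*((6*2)*(-1)))*(-95) = (0*(12*(-1)))*(-95) = (0*(-12))*(-95) = 0*(-95) = 0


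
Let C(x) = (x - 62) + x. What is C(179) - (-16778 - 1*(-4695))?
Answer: 12379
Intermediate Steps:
C(x) = -62 + 2*x (C(x) = (-62 + x) + x = -62 + 2*x)
C(179) - (-16778 - 1*(-4695)) = (-62 + 2*179) - (-16778 - 1*(-4695)) = (-62 + 358) - (-16778 + 4695) = 296 - 1*(-12083) = 296 + 12083 = 12379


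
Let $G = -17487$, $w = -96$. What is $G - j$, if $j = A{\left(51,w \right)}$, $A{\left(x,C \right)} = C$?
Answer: $-17391$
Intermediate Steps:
$j = -96$
$G - j = -17487 - -96 = -17487 + 96 = -17391$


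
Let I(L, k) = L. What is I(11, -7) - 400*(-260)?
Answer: 104011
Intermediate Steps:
I(11, -7) - 400*(-260) = 11 - 400*(-260) = 11 + 104000 = 104011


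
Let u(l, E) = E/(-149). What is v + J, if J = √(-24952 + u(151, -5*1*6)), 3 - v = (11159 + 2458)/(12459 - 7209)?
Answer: 711/1750 + I*√553954882/149 ≈ 0.40629 + 157.96*I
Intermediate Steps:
u(l, E) = -E/149 (u(l, E) = E*(-1/149) = -E/149)
v = 711/1750 (v = 3 - (11159 + 2458)/(12459 - 7209) = 3 - 13617/5250 = 3 - 1*4539/1750 = 3 - 4539/1750 = 711/1750 ≈ 0.40629)
J = I*√553954882/149 (J = √(-24952 - (-5*1)*6/149) = √(-24952 - (-5)*6/149) = √(-24952 - 1/149*(-30)) = √(-24952 + 30/149) = √(-3717818/149) = I*√553954882/149 ≈ 157.96*I)
v + J = 711/1750 + I*√553954882/149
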